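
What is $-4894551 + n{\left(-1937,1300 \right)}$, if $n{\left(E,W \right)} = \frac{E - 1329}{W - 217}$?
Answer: $- \frac{5300801999}{1083} \approx -4.8946 \cdot 10^{6}$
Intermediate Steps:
$n{\left(E,W \right)} = \frac{-1329 + E}{-217 + W}$
$-4894551 + n{\left(-1937,1300 \right)} = -4894551 + \frac{-1329 - 1937}{-217 + 1300} = -4894551 + \frac{1}{1083} \left(-3266\right) = -4894551 - \frac{3266}{1083} = - \frac{5300801999}{1083}$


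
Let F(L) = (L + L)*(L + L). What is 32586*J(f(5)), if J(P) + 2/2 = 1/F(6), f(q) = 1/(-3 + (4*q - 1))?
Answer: -776633/24 ≈ -32360.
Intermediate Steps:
F(L) = 4*L² (F(L) = (2*L)*(2*L) = 4*L²)
f(q) = 1/(-4 + 4*q) (f(q) = 1/(-3 + (-1 + 4*q)) = 1/(-4 + 4*q))
J(P) = -143/144 (J(P) = -1 + 1/(4*6²) = -1 + 1/(4*36) = -1 + 1/144 = -143/144)
32586*J(f(5)) = 32586*(-143/144) = -776633/24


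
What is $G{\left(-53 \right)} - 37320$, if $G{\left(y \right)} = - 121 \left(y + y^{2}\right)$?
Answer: $-370796$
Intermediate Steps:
$G{\left(y \right)} = - 121 y - 121 y^{2}$
$G{\left(-53 \right)} - 37320 = \left(-121\right) \left(-53\right) \left(1 - 53\right) - 37320 = \left(-121\right) \left(-53\right) \left(-52\right) - 37320 = -333476 - 37320 = -370796$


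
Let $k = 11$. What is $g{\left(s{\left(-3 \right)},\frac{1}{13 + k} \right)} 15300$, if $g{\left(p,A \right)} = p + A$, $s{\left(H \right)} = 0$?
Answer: $\frac{1275}{2} \approx 637.5$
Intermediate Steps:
$g{\left(p,A \right)} = A + p$
$g{\left(s{\left(-3 \right)},\frac{1}{13 + k} \right)} 15300 = \left(\frac{1}{13 + 11} + 0\right) 15300 = \left(\frac{1}{24} + 0\right) 15300 = \frac{1}{24} \cdot 15300 = \frac{1275}{2}$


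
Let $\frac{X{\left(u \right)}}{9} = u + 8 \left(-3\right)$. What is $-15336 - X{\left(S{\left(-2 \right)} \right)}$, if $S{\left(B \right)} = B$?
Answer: $-15102$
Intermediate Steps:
$X{\left(u \right)} = -216 + 9 u$ ($X{\left(u \right)} = 9 \left(u + 8 \left(-3\right)\right) = 9 \left(u - 24\right) = 9 \left(-24 + u\right) = -216 + 9 u$)
$-15336 - X{\left(S{\left(-2 \right)} \right)} = -15336 - \left(-216 + 9 \left(-2\right)\right) = -15336 - \left(-216 - 18\right) = -15336 - -234 = -15336 + 234 = -15102$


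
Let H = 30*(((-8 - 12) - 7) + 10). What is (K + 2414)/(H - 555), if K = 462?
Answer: -2876/1065 ≈ -2.7005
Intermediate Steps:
H = -510 (H = 30*((-20 - 7) + 10) = 30*(-27 + 10) = 30*(-17) = -510)
(K + 2414)/(H - 555) = (462 + 2414)/(-510 - 555) = 2876/(-1065) = 2876*(-1/1065) = -2876/1065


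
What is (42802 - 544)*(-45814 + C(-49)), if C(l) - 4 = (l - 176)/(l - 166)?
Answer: -83239174530/43 ≈ -1.9358e+9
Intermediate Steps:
C(l) = 4 + (-176 + l)/(-166 + l) (C(l) = 4 + (l - 176)/(l - 166) = 4 + (-176 + l)/(-166 + l))
(42802 - 544)*(-45814 + C(-49)) = (42802 - 544)*(-45814 + 5*(-168 - 49)/(-166 - 49)) = 42258*(-45814 + 5*(-217)/(-215)) = 42258*(-45814 + 5*(-1/215)*(-217)) = 42258*(-45814 + 217/43) = 42258*(-1969785/43) = -83239174530/43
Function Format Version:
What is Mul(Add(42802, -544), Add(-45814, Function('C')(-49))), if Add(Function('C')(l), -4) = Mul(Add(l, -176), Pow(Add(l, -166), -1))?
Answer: Rational(-83239174530, 43) ≈ -1.9358e+9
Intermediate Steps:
Function('C')(l) = Add(4, Mul(Pow(Add(-166, l), -1), Add(-176, l))) (Function('C')(l) = Add(4, Mul(Add(l, -176), Pow(Add(l, -166), -1))) = Add(4, Mul(Add(-176, l), Pow(Add(-166, l), -1))) = Add(4, Mul(Pow(Add(-166, l), -1), Add(-176, l))))
Mul(Add(42802, -544), Add(-45814, Function('C')(-49))) = Mul(Add(42802, -544), Add(-45814, Mul(5, Pow(Add(-166, -49), -1), Add(-168, -49)))) = Mul(42258, Add(-45814, Mul(5, Pow(-215, -1), -217))) = Mul(42258, Add(-45814, Mul(5, Rational(-1, 215), -217))) = Mul(42258, Add(-45814, Rational(217, 43))) = Mul(42258, Rational(-1969785, 43)) = Rational(-83239174530, 43)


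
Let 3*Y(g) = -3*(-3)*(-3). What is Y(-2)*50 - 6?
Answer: -456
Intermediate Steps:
Y(g) = -9 (Y(g) = (-3*(-3)*(-3))/3 = (9*(-3))/3 = (1/3)*(-27) = -9)
Y(-2)*50 - 6 = -9*50 - 6 = -450 - 6 = -456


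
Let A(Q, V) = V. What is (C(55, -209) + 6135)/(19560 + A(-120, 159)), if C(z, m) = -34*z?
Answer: 4265/19719 ≈ 0.21629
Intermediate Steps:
(C(55, -209) + 6135)/(19560 + A(-120, 159)) = (-34*55 + 6135)/(19560 + 159) = (-1870 + 6135)/19719 = 4265*(1/19719) = 4265/19719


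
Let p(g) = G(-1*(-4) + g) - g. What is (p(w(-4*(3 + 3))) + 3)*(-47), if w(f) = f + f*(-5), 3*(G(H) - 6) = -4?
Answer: 12455/3 ≈ 4151.7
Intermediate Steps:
G(H) = 14/3 (G(H) = 6 + (⅓)*(-4) = 6 - 4/3 = 14/3)
w(f) = -4*f (w(f) = f - 5*f = -4*f)
p(g) = 14/3 - g
(p(w(-4*(3 + 3))) + 3)*(-47) = ((14/3 - (-4)*(-4*(3 + 3))) + 3)*(-47) = ((14/3 - (-4)*(-4*6)) + 3)*(-47) = ((14/3 - (-4)*(-24)) + 3)*(-47) = ((14/3 - 1*96) + 3)*(-47) = ((14/3 - 96) + 3)*(-47) = (-274/3 + 3)*(-47) = -265/3*(-47) = 12455/3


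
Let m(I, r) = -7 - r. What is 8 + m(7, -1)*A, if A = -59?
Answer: 362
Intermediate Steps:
8 + m(7, -1)*A = 8 + (-7 - 1*(-1))*(-59) = 8 + (-7 + 1)*(-59) = 8 - 6*(-59) = 8 + 354 = 362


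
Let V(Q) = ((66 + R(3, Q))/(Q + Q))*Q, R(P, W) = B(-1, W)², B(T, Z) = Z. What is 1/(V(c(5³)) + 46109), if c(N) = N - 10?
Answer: 2/105509 ≈ 1.8956e-5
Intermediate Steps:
R(P, W) = W²
c(N) = -10 + N
V(Q) = 33 + Q²/2 (V(Q) = ((66 + Q²)/(Q + Q))*Q = ((66 + Q²)/((2*Q)))*Q = ((66 + Q²)*(1/(2*Q)))*Q = ((66 + Q²)/(2*Q))*Q = 33 + Q²/2)
1/(V(c(5³)) + 46109) = 1/((33 + (-10 + 5³)²/2) + 46109) = 1/((33 + (-10 + 125)²/2) + 46109) = 1/((33 + (½)*115²) + 46109) = 1/((33 + (½)*13225) + 46109) = 1/((33 + 13225/2) + 46109) = 1/(13291/2 + 46109) = 1/(105509/2) = 2/105509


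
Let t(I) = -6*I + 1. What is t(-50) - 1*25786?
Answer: -25485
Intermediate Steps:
t(I) = 1 - 6*I
t(-50) - 1*25786 = (1 - 6*(-50)) - 1*25786 = (1 + 300) - 25786 = 301 - 25786 = -25485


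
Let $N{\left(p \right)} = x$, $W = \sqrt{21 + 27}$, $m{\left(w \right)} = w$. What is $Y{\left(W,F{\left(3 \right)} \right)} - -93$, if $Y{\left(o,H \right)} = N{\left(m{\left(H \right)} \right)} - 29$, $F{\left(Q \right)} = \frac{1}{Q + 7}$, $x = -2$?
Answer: $62$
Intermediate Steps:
$W = 4 \sqrt{3}$ ($W = \sqrt{48} = 4 \sqrt{3} \approx 6.9282$)
$N{\left(p \right)} = -2$
$F{\left(Q \right)} = \frac{1}{7 + Q}$
$Y{\left(o,H \right)} = -31$ ($Y{\left(o,H \right)} = -2 - 29 = -31$)
$Y{\left(W,F{\left(3 \right)} \right)} - -93 = -31 - -93 = -31 + 93 = 62$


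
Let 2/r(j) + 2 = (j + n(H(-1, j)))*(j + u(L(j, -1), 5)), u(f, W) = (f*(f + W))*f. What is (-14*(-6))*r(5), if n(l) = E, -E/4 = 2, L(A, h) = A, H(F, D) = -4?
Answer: -168/767 ≈ -0.21904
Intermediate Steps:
E = -8 (E = -4*2 = -8)
u(f, W) = f²*(W + f) (u(f, W) = (f*(W + f))*f = f²*(W + f))
n(l) = -8
r(j) = 2/(-2 + (-8 + j)*(j + j²*(5 + j))) (r(j) = 2/(-2 + (j - 8)*(j + j²*(5 + j))) = 2/(-2 + (-8 + j)*(j + j²*(5 + j))))
(-14*(-6))*r(5) = (-14*(-6))*(2/(-2 + 5⁴ - 39*5² - 8*5 - 3*5³)) = 84*(2/(-2 + 625 - 39*25 - 40 - 3*125)) = 84*(2/(-2 + 625 - 975 - 40 - 375)) = 84*(2/(-767)) = 84*(2*(-1/767)) = 84*(-2/767) = -168/767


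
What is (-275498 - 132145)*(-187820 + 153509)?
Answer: 13986638973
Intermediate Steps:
(-275498 - 132145)*(-187820 + 153509) = -407643*(-34311) = 13986638973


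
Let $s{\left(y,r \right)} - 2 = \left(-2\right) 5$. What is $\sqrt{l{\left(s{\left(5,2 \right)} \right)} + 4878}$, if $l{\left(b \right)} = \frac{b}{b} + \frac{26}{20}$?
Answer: $\frac{\sqrt{488030}}{10} \approx 69.859$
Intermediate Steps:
$s{\left(y,r \right)} = -8$ ($s{\left(y,r \right)} = 2 - 10 = -8$)
$l{\left(b \right)} = \frac{23}{10}$ ($l{\left(b \right)} = 1 + 26 \cdot \frac{1}{20} = 1 + \frac{13}{10} = \frac{23}{10}$)
$\sqrt{l{\left(s{\left(5,2 \right)} \right)} + 4878} = \sqrt{\frac{23}{10} + 4878} = \sqrt{\frac{48803}{10}} = \frac{\sqrt{488030}}{10}$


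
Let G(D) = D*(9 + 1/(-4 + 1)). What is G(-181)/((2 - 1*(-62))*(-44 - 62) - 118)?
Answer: 2353/10353 ≈ 0.22728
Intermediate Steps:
G(D) = 26*D/3 (G(D) = D*(9 + 1/(-3)) = D*(9 - ⅓) = D*(26/3) = 26*D/3)
G(-181)/((2 - 1*(-62))*(-44 - 62) - 118) = ((26/3)*(-181))/((2 - 1*(-62))*(-44 - 62) - 118) = -4706/(3*((2 + 62)*(-106) - 118)) = -4706/(3*(64*(-106) - 118)) = -4706/(3*(-6784 - 118)) = -4706/3/(-6902) = -4706/3*(-1/6902) = 2353/10353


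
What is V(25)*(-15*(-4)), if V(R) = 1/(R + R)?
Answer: 6/5 ≈ 1.2000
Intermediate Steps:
V(R) = 1/(2*R)
V(25)*(-15*(-4)) = ((1/2)/25)*(-15*(-4)) = ((1/2)*(1/25))*60 = (1/50)*60 = 6/5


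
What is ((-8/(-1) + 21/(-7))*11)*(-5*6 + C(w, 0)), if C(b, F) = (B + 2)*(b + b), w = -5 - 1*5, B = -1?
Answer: -2750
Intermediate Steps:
w = -10 (w = -5 - 5 = -10)
C(b, F) = 2*b (C(b, F) = (-1 + 2)*(b + b) = 1*(2*b) = 2*b)
((-8/(-1) + 21/(-7))*11)*(-5*6 + C(w, 0)) = ((-8/(-1) + 21/(-7))*11)*(-5*6 + 2*(-10)) = ((-8*(-1) + 21*(-⅐))*11)*(-30 - 20) = ((8 - 3)*11)*(-50) = (5*11)*(-50) = 55*(-50) = -2750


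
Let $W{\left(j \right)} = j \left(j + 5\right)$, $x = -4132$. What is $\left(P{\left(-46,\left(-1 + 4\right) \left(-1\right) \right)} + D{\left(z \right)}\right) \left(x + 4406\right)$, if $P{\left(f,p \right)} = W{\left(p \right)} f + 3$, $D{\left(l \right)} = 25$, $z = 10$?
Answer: $83296$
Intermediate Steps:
$W{\left(j \right)} = j \left(5 + j\right)$
$P{\left(f,p \right)} = 3 + f p \left(5 + p\right)$ ($P{\left(f,p \right)} = p \left(5 + p\right) f + 3 = f p \left(5 + p\right) + 3 = 3 + f p \left(5 + p\right)$)
$\left(P{\left(-46,\left(-1 + 4\right) \left(-1\right) \right)} + D{\left(z \right)}\right) \left(x + 4406\right) = \left(\left(3 - 46 \left(-1 + 4\right) \left(-1\right) \left(5 + \left(-1 + 4\right) \left(-1\right)\right)\right) + 25\right) \left(-4132 + 4406\right) = \left(\left(3 - 46 \cdot 3 \left(-1\right) \left(5 + 3 \left(-1\right)\right)\right) + 25\right) 274 = \left(\left(3 - - 138 \left(5 - 3\right)\right) + 25\right) 274 = \left(\left(3 - \left(-138\right) 2\right) + 25\right) 274 = \left(\left(3 + 276\right) + 25\right) 274 = \left(279 + 25\right) 274 = 304 \cdot 274 = 83296$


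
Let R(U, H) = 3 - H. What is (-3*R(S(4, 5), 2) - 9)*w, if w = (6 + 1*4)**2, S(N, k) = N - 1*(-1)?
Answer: -1200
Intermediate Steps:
S(N, k) = 1 + N (S(N, k) = N + 1 = 1 + N)
w = 100 (w = (6 + 4)**2 = 10**2 = 100)
(-3*R(S(4, 5), 2) - 9)*w = (-3*(3 - 1*2) - 9)*100 = (-3*(3 - 2) - 9)*100 = (-3*1 - 9)*100 = (-3 - 9)*100 = -12*100 = -1200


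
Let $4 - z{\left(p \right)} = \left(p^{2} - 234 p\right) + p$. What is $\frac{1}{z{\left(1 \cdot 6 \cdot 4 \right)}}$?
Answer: $\frac{1}{5020} \approx 0.0001992$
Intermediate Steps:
$z{\left(p \right)} = 4 - p^{2} + 233 p$ ($z{\left(p \right)} = 4 - \left(\left(p^{2} - 234 p\right) + p\right) = 4 - \left(p^{2} - 233 p\right) = 4 - p^{2} + 233 p$)
$\frac{1}{z{\left(1 \cdot 6 \cdot 4 \right)}} = \frac{1}{4 - \left(1 \cdot 6 \cdot 4\right)^{2} + 233 \cdot 1 \cdot 6 \cdot 4} = \frac{1}{4 - \left(6 \cdot 4\right)^{2} + 233 \cdot 6 \cdot 4} = \frac{1}{4 - 24^{2} + 233 \cdot 24} = \frac{1}{4 - 576 + 5592} = \frac{1}{5020}$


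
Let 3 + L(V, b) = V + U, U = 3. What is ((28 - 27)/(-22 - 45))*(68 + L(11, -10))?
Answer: -79/67 ≈ -1.1791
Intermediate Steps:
L(V, b) = V (L(V, b) = -3 + (V + 3) = -3 + (3 + V) = V)
((28 - 27)/(-22 - 45))*(68 + L(11, -10)) = ((28 - 27)/(-22 - 45))*(68 + 11) = (1/(-67))*79 = (1*(-1/67))*79 = -1/67*79 = -79/67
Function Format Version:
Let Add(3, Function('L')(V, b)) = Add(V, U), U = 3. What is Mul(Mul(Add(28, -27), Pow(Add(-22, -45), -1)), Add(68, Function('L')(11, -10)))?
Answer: Rational(-79, 67) ≈ -1.1791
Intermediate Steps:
Function('L')(V, b) = V (Function('L')(V, b) = Add(-3, Add(V, 3)) = Add(-3, Add(3, V)) = V)
Mul(Mul(Add(28, -27), Pow(Add(-22, -45), -1)), Add(68, Function('L')(11, -10))) = Mul(Mul(Add(28, -27), Pow(Add(-22, -45), -1)), Add(68, 11)) = Mul(Mul(1, Pow(-67, -1)), 79) = Mul(Mul(1, Rational(-1, 67)), 79) = Mul(Rational(-1, 67), 79) = Rational(-79, 67)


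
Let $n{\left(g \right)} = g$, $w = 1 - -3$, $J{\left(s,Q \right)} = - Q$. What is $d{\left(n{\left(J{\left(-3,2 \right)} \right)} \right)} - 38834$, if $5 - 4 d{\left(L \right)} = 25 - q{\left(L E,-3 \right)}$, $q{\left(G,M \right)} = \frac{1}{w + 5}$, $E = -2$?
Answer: $- \frac{1398203}{36} \approx -38839.0$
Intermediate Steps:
$w = 4$ ($w = 1 + 3 = 4$)
$q{\left(G,M \right)} = \frac{1}{9}$ ($q{\left(G,M \right)} = \frac{1}{4 + 5} = \frac{1}{9}$)
$d{\left(L \right)} = - \frac{179}{36}$ ($d{\left(L \right)} = \frac{5}{4} - \frac{25 - \frac{1}{9}}{4} = \frac{5}{4} - \frac{56}{9} = - \frac{179}{36}$)
$d{\left(n{\left(J{\left(-3,2 \right)} \right)} \right)} - 38834 = - \frac{179}{36} - 38834 = - \frac{1398203}{36}$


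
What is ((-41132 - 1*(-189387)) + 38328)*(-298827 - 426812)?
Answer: -135391901537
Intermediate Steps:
((-41132 - 1*(-189387)) + 38328)*(-298827 - 426812) = ((-41132 + 189387) + 38328)*(-725639) = (148255 + 38328)*(-725639) = 186583*(-725639) = -135391901537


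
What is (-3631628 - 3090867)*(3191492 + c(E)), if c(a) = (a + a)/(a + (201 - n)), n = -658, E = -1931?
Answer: -11499779891859285/536 ≈ -2.1455e+13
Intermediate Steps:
c(a) = 2*a/(859 + a) (c(a) = (a + a)/(a + (201 - 1*(-658))) = (2*a)/(a + (201 + 658)) = (2*a)/(a + 859) = (2*a)/(859 + a) = 2*a/(859 + a))
(-3631628 - 3090867)*(3191492 + c(E)) = (-3631628 - 3090867)*(3191492 + 2*(-1931)/(859 - 1931)) = -6722495*(3191492 + 2*(-1931)/(-1072)) = -6722495*(3191492 + 2*(-1931)*(-1/1072)) = -6722495*(3191492 + 1931/536) = -6722495*1710641643/536 = -11499779891859285/536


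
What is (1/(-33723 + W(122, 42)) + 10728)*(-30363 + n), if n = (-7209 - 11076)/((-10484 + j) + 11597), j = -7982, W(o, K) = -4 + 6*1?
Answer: -75443065694354694/231629549 ≈ -3.2571e+8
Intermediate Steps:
W(o, K) = 2 (W(o, K) = -4 + 6 = 2)
n = 18285/6869 (n = (-7209 - 11076)/((-10484 - 7982) + 11597) = -18285/(-18466 + 11597) = -18285/(-6869) = -18285*(-1/6869) = 18285/6869 ≈ 2.6620)
(1/(-33723 + W(122, 42)) + 10728)*(-30363 + n) = (1/(-33723 + 2) + 10728)*(-30363 + 18285/6869) = (1/(-33721) + 10728)*(-208545162/6869) = (-1/33721 + 10728)*(-208545162/6869) = (361758887/33721)*(-208545162/6869) = -75443065694354694/231629549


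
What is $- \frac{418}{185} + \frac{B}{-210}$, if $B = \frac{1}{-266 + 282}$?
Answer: $- \frac{280933}{124320} \approx -2.2598$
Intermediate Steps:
$B = \frac{1}{16} \approx 0.0625$
$- \frac{418}{185} + \frac{B}{-210} = - \frac{418}{185} + \frac{1}{16 \left(-210\right)} = \left(-418\right) \frac{1}{185} + \frac{1}{16} \left(- \frac{1}{210}\right) = - \frac{418}{185} - \frac{1}{3360} = - \frac{280933}{124320}$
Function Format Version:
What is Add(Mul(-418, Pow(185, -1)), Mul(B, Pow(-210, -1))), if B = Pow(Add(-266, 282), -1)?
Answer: Rational(-280933, 124320) ≈ -2.2598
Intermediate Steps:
B = Rational(1, 16) (B = Pow(16, -1) = Rational(1, 16) ≈ 0.062500)
Add(Mul(-418, Pow(185, -1)), Mul(B, Pow(-210, -1))) = Add(Mul(-418, Pow(185, -1)), Mul(Rational(1, 16), Pow(-210, -1))) = Add(Mul(-418, Rational(1, 185)), Mul(Rational(1, 16), Rational(-1, 210))) = Add(Rational(-418, 185), Rational(-1, 3360)) = Rational(-280933, 124320)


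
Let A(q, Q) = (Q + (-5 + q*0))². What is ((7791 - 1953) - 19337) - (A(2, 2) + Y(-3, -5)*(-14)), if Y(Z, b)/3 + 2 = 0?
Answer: -13592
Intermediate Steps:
Y(Z, b) = -6 (Y(Z, b) = -6 + 3*0 = -6 + 0 = -6)
A(q, Q) = (-5 + Q)² (A(q, Q) = (Q + (-5 + 0))² = (Q - 5)² = (-5 + Q)²)
((7791 - 1953) - 19337) - (A(2, 2) + Y(-3, -5)*(-14)) = ((7791 - 1953) - 19337) - ((-5 + 2)² - 6*(-14)) = (5838 - 19337) - ((-3)² + 84) = -13499 - (9 + 84) = -13499 - 1*93 = -13499 - 93 = -13592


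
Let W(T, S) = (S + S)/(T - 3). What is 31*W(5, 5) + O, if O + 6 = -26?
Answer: 123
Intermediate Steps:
O = -32 (O = -6 - 26 = -32)
W(T, S) = 2*S/(-3 + T) (W(T, S) = (2*S)/(-3 + T) = 2*S/(-3 + T))
31*W(5, 5) + O = 31*(2*5/(-3 + 5)) - 32 = 31*(2*5/2) - 32 = 31*(2*5*(½)) - 32 = 31*5 - 32 = 155 - 32 = 123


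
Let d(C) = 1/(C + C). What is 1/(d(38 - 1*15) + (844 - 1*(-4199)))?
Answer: 46/231979 ≈ 0.00019829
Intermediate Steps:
d(C) = 1/(2*C)
1/(d(38 - 1*15) + (844 - 1*(-4199))) = 1/(1/(2*(38 - 1*15)) + (844 - 1*(-4199))) = 1/(1/(2*(38 - 15)) + (844 + 4199)) = 1/((½)/23 + 5043) = 1/((½)*(1/23) + 5043) = 1/(1/46 + 5043) = 1/(231979/46) = 46/231979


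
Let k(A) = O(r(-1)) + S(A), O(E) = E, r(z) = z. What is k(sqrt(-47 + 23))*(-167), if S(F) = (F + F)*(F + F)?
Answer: 16199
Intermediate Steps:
S(F) = 4*F**2 (S(F) = (2*F)*(2*F) = 4*F**2)
k(A) = -1 + 4*A**2
k(sqrt(-47 + 23))*(-167) = (-1 + 4*(sqrt(-47 + 23))**2)*(-167) = (-1 + 4*(sqrt(-24))**2)*(-167) = (-1 + 4*(2*I*sqrt(6))**2)*(-167) = (-1 + 4*(-24))*(-167) = (-1 - 96)*(-167) = -97*(-167) = 16199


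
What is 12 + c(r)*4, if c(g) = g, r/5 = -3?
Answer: -48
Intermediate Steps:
r = -15 (r = 5*(-3) = -15)
12 + c(r)*4 = 12 - 15*4 = 12 - 60 = -48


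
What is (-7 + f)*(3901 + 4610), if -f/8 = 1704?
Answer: -116081529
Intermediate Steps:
f = -13632 (f = -8*1704 = -13632)
(-7 + f)*(3901 + 4610) = (-7 - 13632)*(3901 + 4610) = -13639*8511 = -116081529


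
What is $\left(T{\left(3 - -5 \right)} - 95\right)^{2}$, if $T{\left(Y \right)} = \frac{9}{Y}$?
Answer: $\frac{564001}{64} \approx 8812.5$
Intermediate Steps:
$\left(T{\left(3 - -5 \right)} - 95\right)^{2} = \left(\frac{9}{3 - -5} - 95\right)^{2} = \left(\frac{9}{3 + 5} - 95\right)^{2} = \left(\frac{9}{8} - 95\right)^{2} = \left(- \frac{751}{8}\right)^{2} = \frac{564001}{64}$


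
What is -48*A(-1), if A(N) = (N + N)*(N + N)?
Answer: -192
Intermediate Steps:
A(N) = 4*N**2 (A(N) = (2*N)*(2*N) = 4*N**2)
-48*A(-1) = -192*(-1)**2 = -192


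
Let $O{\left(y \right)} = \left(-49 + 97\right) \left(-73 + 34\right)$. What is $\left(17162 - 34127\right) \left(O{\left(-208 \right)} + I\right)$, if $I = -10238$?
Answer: $205446150$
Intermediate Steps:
$O{\left(y \right)} = -1872$ ($O{\left(y \right)} = 48 \left(-39\right) = -1872$)
$\left(17162 - 34127\right) \left(O{\left(-208 \right)} + I\right) = \left(17162 - 34127\right) \left(-1872 - 10238\right) = \left(-16965\right) \left(-12110\right) = 205446150$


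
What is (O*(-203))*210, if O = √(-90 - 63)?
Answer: -127890*I*√17 ≈ -5.273e+5*I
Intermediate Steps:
O = 3*I*√17 (O = √(-153) = 3*I*√17 ≈ 12.369*I)
(O*(-203))*210 = ((3*I*√17)*(-203))*210 = -609*I*√17*210 = -127890*I*√17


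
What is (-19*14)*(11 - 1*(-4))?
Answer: -3990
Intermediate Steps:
(-19*14)*(11 - 1*(-4)) = -266*(11 + 4) = -266*15 = -3990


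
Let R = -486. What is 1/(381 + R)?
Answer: -1/105 ≈ -0.0095238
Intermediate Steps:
1/(381 + R) = 1/(381 - 486) = 1/(-105) = -1/105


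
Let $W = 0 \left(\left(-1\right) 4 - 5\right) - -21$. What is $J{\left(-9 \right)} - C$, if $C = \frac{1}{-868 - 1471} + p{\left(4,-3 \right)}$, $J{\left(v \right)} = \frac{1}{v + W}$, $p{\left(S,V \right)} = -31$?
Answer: $\frac{872459}{28068} \approx 31.084$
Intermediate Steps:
$W = 21$ ($W = 0 \left(-4 - 5\right) + 21 = 0 \left(-9\right) + 21 = 0 + 21 = 21$)
$J{\left(v \right)} = \frac{1}{21 + v}$ ($J{\left(v \right)} = \frac{1}{v + 21} = \frac{1}{21 + v}$)
$C = - \frac{72510}{2339}$ ($C = \frac{1}{-868 - 1471} - 31 = \frac{1}{-2339} - 31 = - \frac{1}{2339} - 31 = - \frac{72510}{2339} \approx -31.0$)
$J{\left(-9 \right)} - C = \frac{1}{21 - 9} - - \frac{72510}{2339} = \frac{1}{12} + \frac{72510}{2339} = \frac{872459}{28068}$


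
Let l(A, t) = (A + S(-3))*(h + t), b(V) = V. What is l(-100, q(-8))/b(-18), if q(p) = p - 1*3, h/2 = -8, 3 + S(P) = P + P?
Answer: -327/2 ≈ -163.50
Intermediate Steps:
S(P) = -3 + 2*P (S(P) = -3 + (P + P) = -3 + 2*P)
h = -16 (h = 2*(-8) = -16)
q(p) = -3 + p (q(p) = p - 3 = -3 + p)
l(A, t) = (-16 + t)*(-9 + A) (l(A, t) = (A + (-3 + 2*(-3)))*(-16 + t) = (A + (-3 - 6))*(-16 + t) = (A - 9)*(-16 + t) = (-9 + A)*(-16 + t) = (-16 + t)*(-9 + A))
l(-100, q(-8))/b(-18) = (144 - 16*(-100) - 9*(-3 - 8) - 100*(-3 - 8))/(-18) = (144 + 1600 - 9*(-11) - 100*(-11))*(-1/18) = (144 + 1600 + 99 + 1100)*(-1/18) = 2943*(-1/18) = -327/2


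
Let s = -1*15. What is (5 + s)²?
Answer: 100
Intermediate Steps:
s = -15
(5 + s)² = (5 - 15)² = (-10)² = 100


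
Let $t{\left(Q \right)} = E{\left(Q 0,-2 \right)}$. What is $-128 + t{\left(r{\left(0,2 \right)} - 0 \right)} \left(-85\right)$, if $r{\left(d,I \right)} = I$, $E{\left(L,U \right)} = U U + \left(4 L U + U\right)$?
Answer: $-298$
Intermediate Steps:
$E{\left(L,U \right)} = U + U^{2} + 4 L U$ ($E{\left(L,U \right)} = U^{2} + \left(4 L U + U\right) = U^{2} + \left(U + 4 L U\right) = U + U^{2} + 4 L U$)
$t{\left(Q \right)} = 2$ ($t{\left(Q \right)} = - 2 \left(1 - 2 + 4 Q 0\right) = - 2 \left(1 - 2 + 4 \cdot 0\right) = - 2 \left(1 - 2 + 0\right) = \left(-2\right) \left(-1\right) = 2$)
$-128 + t{\left(r{\left(0,2 \right)} - 0 \right)} \left(-85\right) = -128 + 2 \left(-85\right) = -128 - 170 = -298$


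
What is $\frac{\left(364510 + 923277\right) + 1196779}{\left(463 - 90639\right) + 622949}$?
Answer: $\frac{2484566}{532773} \approx 4.6635$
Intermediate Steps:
$\frac{\left(364510 + 923277\right) + 1196779}{\left(463 - 90639\right) + 622949} = \frac{1287787 + 1196779}{\left(463 - 90639\right) + 622949} = \frac{2484566}{-90176 + 622949} = \frac{2484566}{532773}$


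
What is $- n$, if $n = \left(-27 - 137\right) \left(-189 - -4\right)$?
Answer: $-30340$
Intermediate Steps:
$n = 30340$ ($n = - 164 \left(-189 + 4\right) = \left(-164\right) \left(-185\right) = 30340$)
$- n = \left(-1\right) 30340 = -30340$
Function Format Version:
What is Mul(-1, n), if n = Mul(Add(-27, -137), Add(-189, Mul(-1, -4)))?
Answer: -30340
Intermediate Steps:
n = 30340 (n = Mul(-164, Add(-189, 4)) = Mul(-164, -185) = 30340)
Mul(-1, n) = Mul(-1, 30340) = -30340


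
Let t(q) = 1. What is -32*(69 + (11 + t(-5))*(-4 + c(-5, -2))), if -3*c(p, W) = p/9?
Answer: -6688/9 ≈ -743.11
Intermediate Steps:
c(p, W) = -p/27 (c(p, W) = -p/(3*9) = -p/27)
-32*(69 + (11 + t(-5))*(-4 + c(-5, -2))) = -32*(69 + (11 + 1)*(-4 - 1/27*(-5))) = -32*(69 + 12*(-4 + 5/27)) = -32*(69 + 12*(-103/27)) = -32*(69 - 412/9) = -32*209/9 = -6688/9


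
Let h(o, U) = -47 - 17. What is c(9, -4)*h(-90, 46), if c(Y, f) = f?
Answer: 256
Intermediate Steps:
h(o, U) = -64
c(9, -4)*h(-90, 46) = -4*(-64) = 256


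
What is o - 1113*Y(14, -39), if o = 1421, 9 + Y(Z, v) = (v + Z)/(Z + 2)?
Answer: 210833/16 ≈ 13177.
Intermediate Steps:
Y(Z, v) = -9 + (Z + v)/(2 + Z) (Y(Z, v) = -9 + (v + Z)/(Z + 2) = -9 + (Z + v)/(2 + Z))
o - 1113*Y(14, -39) = 1421 - 1113*(-18 - 39 - 8*14)/(2 + 14) = 1421 - 1113*(-18 - 39 - 112)/16 = 1421 - 1113*(-169)/16 = 1421 - 1113*(-169/16) = 1421 + 188097/16 = 210833/16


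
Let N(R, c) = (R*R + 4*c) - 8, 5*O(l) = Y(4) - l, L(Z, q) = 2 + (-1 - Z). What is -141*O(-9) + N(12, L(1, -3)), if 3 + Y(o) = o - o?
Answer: -166/5 ≈ -33.200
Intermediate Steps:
L(Z, q) = 1 - Z
Y(o) = -3 (Y(o) = -3 + (o - o) = -3 + 0 = -3)
O(l) = -⅗ - l/5 (O(l) = (-3 - l)/5 = -⅗ - l/5)
N(R, c) = -8 + R² + 4*c (N(R, c) = (R² + 4*c) - 8 = -8 + R² + 4*c)
-141*O(-9) + N(12, L(1, -3)) = -141*(-⅗ - ⅕*(-9)) + (-8 + 12² + 4*(1 - 1*1)) = -141*(-⅗ + 9/5) + (-8 + 144 + 4*(1 - 1)) = -141*6/5 + (-8 + 144 + 4*0) = -846/5 + (-8 + 144 + 0) = -846/5 + 136 = -166/5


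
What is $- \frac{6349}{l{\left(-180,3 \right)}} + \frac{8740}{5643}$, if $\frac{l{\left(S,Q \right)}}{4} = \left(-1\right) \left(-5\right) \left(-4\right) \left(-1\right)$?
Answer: $- \frac{1848853}{23760} \approx -77.814$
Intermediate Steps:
$l{\left(S,Q \right)} = 80$ ($l{\left(S,Q \right)} = 4 \left(-1\right) \left(-5\right) \left(-4\right) \left(-1\right) = 4 \cdot 5 \left(-4\right) \left(-1\right) = 4 \left(\left(-20\right) \left(-1\right)\right) = 4 \cdot 20 = 80$)
$- \frac{6349}{l{\left(-180,3 \right)}} + \frac{8740}{5643} = - \frac{6349}{80} + \frac{8740}{5643} = \left(-6349\right) \frac{1}{80} + 8740 \cdot \frac{1}{5643} = - \frac{6349}{80} + \frac{460}{297} = - \frac{1848853}{23760}$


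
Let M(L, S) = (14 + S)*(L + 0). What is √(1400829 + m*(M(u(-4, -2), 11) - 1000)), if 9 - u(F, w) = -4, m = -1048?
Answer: √2108229 ≈ 1452.0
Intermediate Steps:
u(F, w) = 13 (u(F, w) = 9 - 1*(-4) = 9 + 4 = 13)
M(L, S) = L*(14 + S) (M(L, S) = (14 + S)*L = L*(14 + S))
√(1400829 + m*(M(u(-4, -2), 11) - 1000)) = √(1400829 - 1048*(13*(14 + 11) - 1000)) = √(1400829 - 1048*(13*25 - 1000)) = √(1400829 - 1048*(325 - 1000)) = √(1400829 - 1048*(-675)) = √(1400829 + 707400) = √2108229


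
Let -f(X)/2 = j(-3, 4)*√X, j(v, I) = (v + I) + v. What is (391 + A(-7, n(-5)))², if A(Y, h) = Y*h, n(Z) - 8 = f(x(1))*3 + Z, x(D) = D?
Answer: 81796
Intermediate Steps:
j(v, I) = I + 2*v (j(v, I) = (I + v) + v = I + 2*v)
f(X) = 4*√X (f(X) = -2*(4 + 2*(-3))*√X = -2*(4 - 6)*√X = -(-4)*√X = 4*√X)
n(Z) = 20 + Z (n(Z) = 8 + ((4*√1)*3 + Z) = 8 + ((4*1)*3 + Z) = 8 + (4*3 + Z) = 8 + (12 + Z) = 20 + Z)
(391 + A(-7, n(-5)))² = (391 - 7*(20 - 5))² = (391 - 7*15)² = (391 - 105)² = 286² = 81796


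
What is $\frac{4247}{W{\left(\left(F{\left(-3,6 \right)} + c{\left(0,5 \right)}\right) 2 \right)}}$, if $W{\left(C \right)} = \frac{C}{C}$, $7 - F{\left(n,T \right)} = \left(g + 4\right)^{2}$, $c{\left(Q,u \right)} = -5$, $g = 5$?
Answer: $4247$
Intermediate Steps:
$F{\left(n,T \right)} = -74$ ($F{\left(n,T \right)} = 7 - \left(5 + 4\right)^{2} = 7 - 9^{2} = 7 - 81 = -74$)
$W{\left(C \right)} = 1$
$\frac{4247}{W{\left(\left(F{\left(-3,6 \right)} + c{\left(0,5 \right)}\right) 2 \right)}} = \frac{4247}{1} = 4247 \cdot 1 = 4247$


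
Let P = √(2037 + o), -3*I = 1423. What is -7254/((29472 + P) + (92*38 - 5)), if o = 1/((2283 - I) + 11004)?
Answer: -9871565944968/44857432894285 + 14508*√867949769031/44857432894285 ≈ -0.21976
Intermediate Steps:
I = -1423/3 (I = -⅓*1423 = -1423/3 ≈ -474.33)
o = 3/41284 (o = 1/((2283 - 1*(-1423/3)) + 11004) = 1/((2283 + 1423/3) + 11004) = 1/(8272/3 + 11004) = 1/(41284/3) = 3/41284 ≈ 7.2667e-5)
P = √867949769031/20642 (P = √(2037 + 3/41284) = √(84095511/41284) = √867949769031/20642 ≈ 45.133)
-7254/((29472 + P) + (92*38 - 5)) = -7254/((29472 + √867949769031/20642) + (92*38 - 5)) = -7254/((29472 + √867949769031/20642) + (3496 - 5)) = -7254/((29472 + √867949769031/20642) + 3491) = -7254/(32963 + √867949769031/20642)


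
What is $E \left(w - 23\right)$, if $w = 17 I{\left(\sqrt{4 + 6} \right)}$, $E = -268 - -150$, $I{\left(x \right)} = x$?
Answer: $2714 - 2006 \sqrt{10} \approx -3629.5$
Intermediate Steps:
$E = -118$ ($E = -268 + 150 = -118$)
$w = 17 \sqrt{10}$ ($w = 17 \sqrt{4 + 6} = 17 \sqrt{10} \approx 53.759$)
$E \left(w - 23\right) = - 118 \left(17 \sqrt{10} - 23\right) = - 118 \left(-23 + 17 \sqrt{10}\right) = 2714 - 2006 \sqrt{10}$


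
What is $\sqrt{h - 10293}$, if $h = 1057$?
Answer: $2 i \sqrt{2309} \approx 96.104 i$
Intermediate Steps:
$\sqrt{h - 10293} = \sqrt{1057 - 10293} = \sqrt{-9236} = 2 i \sqrt{2309}$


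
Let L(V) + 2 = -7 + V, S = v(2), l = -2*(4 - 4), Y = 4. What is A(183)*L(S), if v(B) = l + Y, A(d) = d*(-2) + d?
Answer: 915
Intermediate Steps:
l = 0 (l = -2*0 = 0)
A(d) = -d (A(d) = -2*d + d = -d)
v(B) = 4 (v(B) = 0 + 4 = 4)
S = 4
L(V) = -9 + V (L(V) = -2 + (-7 + V) = -9 + V)
A(183)*L(S) = (-1*183)*(-9 + 4) = -183*(-5) = 915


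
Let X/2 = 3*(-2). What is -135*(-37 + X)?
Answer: 6615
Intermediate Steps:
X = -12 (X = 2*(3*(-2)) = 2*(-6) = -12)
-135*(-37 + X) = -135*(-37 - 12) = -135*(-49) = 6615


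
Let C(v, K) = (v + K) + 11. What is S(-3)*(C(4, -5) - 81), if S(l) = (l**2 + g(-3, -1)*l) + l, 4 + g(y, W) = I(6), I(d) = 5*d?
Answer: 5112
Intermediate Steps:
g(y, W) = 26 (g(y, W) = -4 + 5*6 = -4 + 30 = 26)
C(v, K) = 11 + K + v (C(v, K) = (K + v) + 11 = 11 + K + v)
S(l) = l**2 + 27*l (S(l) = (l**2 + 26*l) + l = l**2 + 27*l)
S(-3)*(C(4, -5) - 81) = (-3*(27 - 3))*((11 - 5 + 4) - 81) = (-3*24)*(10 - 81) = -72*(-71) = 5112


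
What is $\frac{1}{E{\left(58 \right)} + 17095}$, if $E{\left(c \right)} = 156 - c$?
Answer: $\frac{1}{17193} \approx 5.8163 \cdot 10^{-5}$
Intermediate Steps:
$\frac{1}{E{\left(58 \right)} + 17095} = \frac{1}{\left(156 - 58\right) + 17095} = \frac{1}{98 + 17095} = \frac{1}{17193}$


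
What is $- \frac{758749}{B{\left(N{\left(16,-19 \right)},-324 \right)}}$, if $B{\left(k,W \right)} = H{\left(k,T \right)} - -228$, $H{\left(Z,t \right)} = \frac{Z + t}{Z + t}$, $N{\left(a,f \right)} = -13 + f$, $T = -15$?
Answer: $- \frac{758749}{229} \approx -3313.3$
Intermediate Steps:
$H{\left(Z,t \right)} = 1$
$B{\left(k,W \right)} = 229$ ($B{\left(k,W \right)} = 1 - -228 = 1 + 228 = 229$)
$- \frac{758749}{B{\left(N{\left(16,-19 \right)},-324 \right)}} = - \frac{758749}{229}$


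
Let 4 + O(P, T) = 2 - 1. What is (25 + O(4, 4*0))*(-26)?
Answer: -572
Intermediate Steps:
O(P, T) = -3 (O(P, T) = -4 + (2 - 1) = -4 + 1 = -3)
(25 + O(4, 4*0))*(-26) = (25 - 3)*(-26) = 22*(-26) = -572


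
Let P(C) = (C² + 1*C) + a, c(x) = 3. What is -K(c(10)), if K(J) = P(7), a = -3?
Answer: -53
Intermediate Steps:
P(C) = -3 + C + C² (P(C) = (C² + 1*C) - 3 = (C² + C) - 3 = (C + C²) - 3 = -3 + C + C²)
K(J) = 53 (K(J) = -3 + 7 + 7² = -3 + 7 + 49 = 53)
-K(c(10)) = -1*53 = -53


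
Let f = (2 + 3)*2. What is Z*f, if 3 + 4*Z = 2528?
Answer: 12625/2 ≈ 6312.5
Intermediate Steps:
Z = 2525/4 (Z = -3/4 + (1/4)*2528 = -3/4 + 632 = 2525/4 ≈ 631.25)
f = 10 (f = 5*2 = 10)
Z*f = (2525/4)*10 = 12625/2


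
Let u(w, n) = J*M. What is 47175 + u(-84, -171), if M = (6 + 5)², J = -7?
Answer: 46328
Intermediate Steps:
M = 121 (M = 11² = 121)
u(w, n) = -847 (u(w, n) = -7*121 = -847)
47175 + u(-84, -171) = 47175 - 847 = 46328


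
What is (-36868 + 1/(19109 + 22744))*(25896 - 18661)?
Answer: -11163868375705/41853 ≈ -2.6674e+8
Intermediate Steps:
(-36868 + 1/(19109 + 22744))*(25896 - 18661) = (-36868 + 1/41853)*7235 = -1543036403/41853*7235 = -11163868375705/41853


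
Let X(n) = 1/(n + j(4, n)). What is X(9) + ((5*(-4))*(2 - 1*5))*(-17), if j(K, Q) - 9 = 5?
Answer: -23459/23 ≈ -1020.0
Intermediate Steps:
j(K, Q) = 14 (j(K, Q) = 9 + 5 = 14)
X(n) = 1/(14 + n) (X(n) = 1/(n + 14) = 1/(14 + n))
X(9) + ((5*(-4))*(2 - 1*5))*(-17) = 1/(14 + 9) + ((5*(-4))*(2 - 1*5))*(-17) = 1/23 - 20*(2 - 5)*(-17) = 1/23 - 20*(-3)*(-17) = 1/23 + 60*(-17) = 1/23 - 1020 = -23459/23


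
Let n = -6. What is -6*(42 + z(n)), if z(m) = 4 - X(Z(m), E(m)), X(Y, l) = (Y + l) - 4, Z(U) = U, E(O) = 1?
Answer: -330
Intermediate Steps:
X(Y, l) = -4 + Y + l
z(m) = 7 - m (z(m) = 4 - (-4 + m + 1) = 4 - (-3 + m) = 4 + (3 - m) = 7 - m)
-6*(42 + z(n)) = -6*(42 + (7 - 1*(-6))) = -6*(42 + (7 + 6)) = -6*(42 + 13) = -6*55 = -330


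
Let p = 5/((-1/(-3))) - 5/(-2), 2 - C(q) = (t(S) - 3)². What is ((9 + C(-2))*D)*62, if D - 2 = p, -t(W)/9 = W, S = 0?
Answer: 2418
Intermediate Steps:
t(W) = -9*W
C(q) = -7 (C(q) = 2 - (-9*0 - 3)² = 2 - (0 - 3)² = 2 - 1*(-3)² = 2 - 1*9 = 2 - 9 = -7)
p = 35/2 (p = 5/((-1*(-⅓))) - 5*(-½) = 5/(⅓) + 5/2 = 5*3 + 5/2 = 15 + 5/2 = 35/2 ≈ 17.500)
D = 39/2 (D = 2 + 35/2 = 39/2 ≈ 19.500)
((9 + C(-2))*D)*62 = ((9 - 7)*(39/2))*62 = (2*(39/2))*62 = 39*62 = 2418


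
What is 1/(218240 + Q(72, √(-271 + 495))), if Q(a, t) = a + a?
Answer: 1/218384 ≈ 4.5791e-6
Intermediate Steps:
Q(a, t) = 2*a
1/(218240 + Q(72, √(-271 + 495))) = 1/(218240 + 2*72) = 1/(218240 + 144) = 1/218384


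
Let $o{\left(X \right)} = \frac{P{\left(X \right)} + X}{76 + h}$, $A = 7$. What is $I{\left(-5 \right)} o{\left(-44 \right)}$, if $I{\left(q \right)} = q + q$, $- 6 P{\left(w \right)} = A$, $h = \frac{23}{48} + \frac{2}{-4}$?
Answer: $\frac{21680}{3647} \approx 5.9446$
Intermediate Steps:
$h = - \frac{1}{48}$ ($h = 23 \cdot \frac{1}{48} + 2 \left(- \frac{1}{4}\right) = \frac{23}{48} - \frac{1}{2} = - \frac{1}{48} \approx -0.020833$)
$P{\left(w \right)} = - \frac{7}{6}$ ($P{\left(w \right)} = \left(- \frac{1}{6}\right) 7 = - \frac{7}{6}$)
$I{\left(q \right)} = 2 q$
$o{\left(X \right)} = - \frac{8}{521} + \frac{48 X}{3647}$ ($o{\left(X \right)} = \frac{- \frac{7}{6} + X}{76 - \frac{1}{48}} = \frac{- \frac{7}{6} + X}{\frac{3647}{48}} = \left(- \frac{7}{6} + X\right) \frac{48}{3647} = - \frac{8}{521} + \frac{48 X}{3647}$)
$I{\left(-5 \right)} o{\left(-44 \right)} = 2 \left(-5\right) \left(- \frac{8}{521} + \frac{48}{3647} \left(-44\right)\right) = - 10 \left(- \frac{8}{521} - \frac{2112}{3647}\right) = \left(-10\right) \left(- \frac{2168}{3647}\right) = \frac{21680}{3647}$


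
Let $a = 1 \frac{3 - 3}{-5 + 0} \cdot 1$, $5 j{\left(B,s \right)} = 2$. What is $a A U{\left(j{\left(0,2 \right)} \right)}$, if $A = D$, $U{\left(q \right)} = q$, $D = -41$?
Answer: $0$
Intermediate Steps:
$j{\left(B,s \right)} = \frac{2}{5}$ ($j{\left(B,s \right)} = \frac{1}{5} \cdot 2 = \frac{2}{5}$)
$A = -41$
$a = 0$ ($a = 1 \frac{0}{-5} \cdot 1 = 1 \cdot 0 \left(- \frac{1}{5}\right) 1 = 1 \cdot 0 \cdot 1 = 0 \cdot 1 = 0$)
$a A U{\left(j{\left(0,2 \right)} \right)} = 0 \left(-41\right) \frac{2}{5} = 0 \cdot \frac{2}{5} = 0$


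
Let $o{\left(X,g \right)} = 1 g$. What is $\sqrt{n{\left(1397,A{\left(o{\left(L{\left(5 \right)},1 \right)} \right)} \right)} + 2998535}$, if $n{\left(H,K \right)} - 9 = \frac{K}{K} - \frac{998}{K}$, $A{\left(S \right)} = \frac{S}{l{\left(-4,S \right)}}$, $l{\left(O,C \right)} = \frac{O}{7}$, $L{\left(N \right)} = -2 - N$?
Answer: $\frac{\sqrt{146956649}}{7} \approx 1731.8$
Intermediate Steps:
$l{\left(O,C \right)} = \frac{O}{7}$ ($l{\left(O,C \right)} = O \frac{1}{7} = \frac{O}{7}$)
$o{\left(X,g \right)} = g$
$A{\left(S \right)} = - \frac{7 S}{4}$ ($A{\left(S \right)} = \frac{S}{\frac{1}{7} \left(-4\right)} = \frac{S}{- \frac{4}{7}} = S \left(- \frac{7}{4}\right) = - \frac{7 S}{4}$)
$n{\left(H,K \right)} = 10 - \frac{998}{K}$ ($n{\left(H,K \right)} = 9 - \left(\frac{998}{K} - \frac{K}{K}\right) = 9 + \left(1 - \frac{998}{K}\right) = 10 - \frac{998}{K}$)
$\sqrt{n{\left(1397,A{\left(o{\left(L{\left(5 \right)},1 \right)} \right)} \right)} + 2998535} = \sqrt{\left(10 - \frac{998}{\left(- \frac{7}{4}\right) 1}\right) + 2998535} = \sqrt{\left(10 - \frac{998}{- \frac{7}{4}}\right) + 2998535} = \sqrt{\left(10 - - \frac{3992}{7}\right) + 2998535} = \sqrt{\left(10 + \frac{3992}{7}\right) + 2998535} = \sqrt{\frac{4062}{7} + 2998535} = \sqrt{\frac{20993807}{7}} = \frac{\sqrt{146956649}}{7}$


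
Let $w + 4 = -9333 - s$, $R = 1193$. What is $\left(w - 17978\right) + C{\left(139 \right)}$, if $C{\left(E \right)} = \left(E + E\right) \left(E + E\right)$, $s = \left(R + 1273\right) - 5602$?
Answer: $53105$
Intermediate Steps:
$s = -3136$ ($s = \left(1193 + 1273\right) - 5602 = 2466 - 5602 = -3136$)
$w = -6201$ ($w = -4 - 6197 = -6201$)
$C{\left(E \right)} = 4 E^{2}$ ($C{\left(E \right)} = 2 E 2 E = 4 E^{2}$)
$\left(w - 17978\right) + C{\left(139 \right)} = \left(-6201 - 17978\right) + 4 \cdot 139^{2} = -24179 + 4 \cdot 19321 = -24179 + 77284 = 53105$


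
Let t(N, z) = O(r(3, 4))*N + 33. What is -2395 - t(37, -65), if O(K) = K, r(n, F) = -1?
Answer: -2391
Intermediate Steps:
t(N, z) = 33 - N (t(N, z) = -N + 33 = 33 - N)
-2395 - t(37, -65) = -2395 - (33 - 1*37) = -2395 - (33 - 37) = -2395 - 1*(-4) = -2395 + 4 = -2391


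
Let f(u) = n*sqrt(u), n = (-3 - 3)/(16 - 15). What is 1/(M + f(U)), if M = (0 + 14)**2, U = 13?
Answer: 49/9487 + 3*sqrt(13)/18974 ≈ 0.0057350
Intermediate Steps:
n = -6 (n = -6/1 = -6*1 = -6)
M = 196 (M = 14**2 = 196)
f(u) = -6*sqrt(u)
1/(M + f(U)) = 1/(196 - 6*sqrt(13))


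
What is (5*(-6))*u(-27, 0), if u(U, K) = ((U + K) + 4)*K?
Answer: 0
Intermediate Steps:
u(U, K) = K*(4 + K + U) (u(U, K) = ((K + U) + 4)*K = (4 + K + U)*K = K*(4 + K + U))
(5*(-6))*u(-27, 0) = (5*(-6))*(0*(4 + 0 - 27)) = -0*(-23) = -30*0 = 0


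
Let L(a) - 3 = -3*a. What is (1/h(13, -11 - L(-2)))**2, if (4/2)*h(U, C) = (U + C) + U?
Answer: 1/9 ≈ 0.11111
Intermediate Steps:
L(a) = 3 - 3*a
h(U, C) = U + C/2 (h(U, C) = ((U + C) + U)/2 = ((C + U) + U)/2 = (C + 2*U)/2 = U + C/2)
(1/h(13, -11 - L(-2)))**2 = (1/(13 + (-11 - (3 - 3*(-2)))/2))**2 = (1/(13 + (-11 - (3 + 6))/2))**2 = (1/(13 + (-11 - 1*9)/2))**2 = (1/(13 + (-11 - 9)/2))**2 = (1/(13 + (1/2)*(-20)))**2 = (1/(13 - 10))**2 = (1/3)**2 = 1/9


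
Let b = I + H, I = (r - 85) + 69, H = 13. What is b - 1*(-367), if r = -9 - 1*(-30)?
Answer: 385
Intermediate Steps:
r = 21 (r = -9 + 30 = 21)
I = 5 (I = (21 - 85) + 69 = -64 + 69 = 5)
b = 18 (b = 5 + 13 = 18)
b - 1*(-367) = 18 - 1*(-367) = 18 + 367 = 385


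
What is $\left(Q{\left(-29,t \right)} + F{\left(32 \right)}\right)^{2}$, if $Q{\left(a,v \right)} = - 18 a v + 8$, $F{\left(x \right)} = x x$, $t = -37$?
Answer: $334231524$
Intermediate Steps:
$F{\left(x \right)} = x^{2}$
$Q{\left(a,v \right)} = 8 - 18 a v$ ($Q{\left(a,v \right)} = - 18 a v + 8 = 8 - 18 a v$)
$\left(Q{\left(-29,t \right)} + F{\left(32 \right)}\right)^{2} = \left(\left(8 - \left(-522\right) \left(-37\right)\right) + 32^{2}\right)^{2} = \left(\left(8 - 19314\right) + 1024\right)^{2} = \left(-19306 + 1024\right)^{2} = \left(-18282\right)^{2} = 334231524$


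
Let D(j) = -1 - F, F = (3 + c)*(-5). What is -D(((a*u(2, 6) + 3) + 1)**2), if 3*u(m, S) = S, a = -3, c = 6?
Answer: -44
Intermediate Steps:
u(m, S) = S/3
F = -45 (F = (3 + 6)*(-5) = 9*(-5) = -45)
D(j) = 44 (D(j) = -1 - 1*(-45) = -1 + 45 = 44)
-D(((a*u(2, 6) + 3) + 1)**2) = -1*44 = -44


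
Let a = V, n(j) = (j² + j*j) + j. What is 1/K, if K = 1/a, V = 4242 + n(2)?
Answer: 4252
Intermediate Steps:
n(j) = j + 2*j² (n(j) = (j² + j²) + j = 2*j² + j = j + 2*j²)
V = 4252 (V = 4242 + 2*(1 + 2*2) = 4242 + 2*(1 + 4) = 4242 + 2*5 = 4242 + 10 = 4252)
a = 4252
K = 1/4252 ≈ 0.00023518
1/K = 1/(1/4252) = 4252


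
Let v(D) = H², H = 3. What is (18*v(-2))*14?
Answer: 2268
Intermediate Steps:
v(D) = 9 (v(D) = 3² = 9)
(18*v(-2))*14 = (18*9)*14 = 162*14 = 2268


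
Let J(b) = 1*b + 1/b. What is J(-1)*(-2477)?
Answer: 4954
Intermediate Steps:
J(b) = b + 1/b
J(-1)*(-2477) = (-1 + 1/(-1))*(-2477) = (-1 - 1)*(-2477) = -2*(-2477) = 4954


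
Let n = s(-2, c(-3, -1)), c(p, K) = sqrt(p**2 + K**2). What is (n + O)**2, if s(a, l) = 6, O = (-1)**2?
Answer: 49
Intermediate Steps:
c(p, K) = sqrt(K**2 + p**2)
O = 1
n = 6
(n + O)**2 = (6 + 1)**2 = 7**2 = 49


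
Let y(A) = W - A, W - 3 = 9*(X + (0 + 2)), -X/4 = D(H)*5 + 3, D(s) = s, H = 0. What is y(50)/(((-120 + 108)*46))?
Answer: 137/552 ≈ 0.24819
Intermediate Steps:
X = -12 (X = -4*(0*5 + 3) = -4*(0 + 3) = -4*3 = -12)
W = -87 (W = 3 + 9*(-12 + (0 + 2)) = 3 + 9*(-12 + 2) = 3 + 9*(-10) = 3 - 90 = -87)
y(A) = -87 - A
y(50)/(((-120 + 108)*46)) = (-87 - 1*50)/(((-120 + 108)*46)) = (-87 - 50)/((-12*46)) = -137/(-552) = -137*(-1/552) = 137/552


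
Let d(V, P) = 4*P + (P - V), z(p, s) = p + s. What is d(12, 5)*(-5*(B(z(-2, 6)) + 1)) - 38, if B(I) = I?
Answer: -363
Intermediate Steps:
d(V, P) = -V + 5*P
d(12, 5)*(-5*(B(z(-2, 6)) + 1)) - 38 = (-1*12 + 5*5)*(-5*((-2 + 6) + 1)) - 38 = (-12 + 25)*(-5*(4 + 1)) - 38 = 13*(-5*5) - 38 = 13*(-25) - 38 = -325 - 38 = -363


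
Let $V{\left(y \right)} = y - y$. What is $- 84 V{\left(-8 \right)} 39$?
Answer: $0$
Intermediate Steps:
$V{\left(y \right)} = 0$
$- 84 V{\left(-8 \right)} 39 = \left(-84\right) 0 \cdot 39 = 0 \cdot 39 = 0$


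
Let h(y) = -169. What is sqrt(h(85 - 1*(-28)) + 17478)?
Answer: sqrt(17309) ≈ 131.56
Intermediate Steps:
sqrt(h(85 - 1*(-28)) + 17478) = sqrt(-169 + 17478) = sqrt(17309)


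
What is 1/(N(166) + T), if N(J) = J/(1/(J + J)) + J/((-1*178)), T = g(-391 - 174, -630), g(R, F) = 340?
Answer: 89/4935145 ≈ 1.8034e-5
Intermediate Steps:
T = 340
N(J) = 2*J**2 - J/178 (N(J) = J/(1/(2*J)) + J/(-178) = J/((1/(2*J))) + J*(-1/178) = J*(2*J) - J/178 = 2*J**2 - J/178)
1/(N(166) + T) = 1/((1/178)*166*(-1 + 356*166) + 340) = 1/((1/178)*166*(-1 + 59096) + 340) = 1/((1/178)*166*59095 + 340) = 1/(4904885/89 + 340) = 1/(4935145/89) = 89/4935145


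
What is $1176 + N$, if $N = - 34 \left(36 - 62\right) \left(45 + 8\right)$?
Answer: $48028$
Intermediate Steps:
$N = 46852$ ($N = - 34 \left(\left(-26\right) 53\right) = \left(-34\right) \left(-1378\right) = 46852$)
$1176 + N = 1176 + 46852 = 48028$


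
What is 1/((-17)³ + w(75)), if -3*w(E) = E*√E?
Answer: -4913/24090694 + 125*√3/24090694 ≈ -0.00019495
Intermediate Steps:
w(E) = -E^(3/2)/3 (w(E) = -E*√E/3 = -E^(3/2)/3)
1/((-17)³ + w(75)) = 1/((-17)³ - 125*√3) = 1/(-4913 - 125*√3)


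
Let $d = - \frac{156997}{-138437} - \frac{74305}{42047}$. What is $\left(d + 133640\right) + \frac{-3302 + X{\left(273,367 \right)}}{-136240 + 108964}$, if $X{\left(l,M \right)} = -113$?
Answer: $\frac{21217914368900254069}{158769792061764} \approx 1.3364 \cdot 10^{5}$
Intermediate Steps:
$d = - \frac{3685308426}{5820860539}$ ($d = \left(-156997\right) \left(- \frac{1}{138437}\right) - \frac{74305}{42047} = \frac{156997}{138437} - \frac{74305}{42047} = - \frac{3685308426}{5820860539} \approx -0.63312$)
$\left(d + 133640\right) + \frac{-3302 + X{\left(273,367 \right)}}{-136240 + 108964} = \left(- \frac{3685308426}{5820860539} + 133640\right) + \frac{-3302 - 113}{-136240 + 108964} = \frac{777896117123534}{5820860539} - \frac{3415}{-27276} = \frac{777896117123534}{5820860539} - - \frac{3415}{27276} = \frac{777896117123534}{5820860539} + \frac{3415}{27276} = \frac{21217914368900254069}{158769792061764}$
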